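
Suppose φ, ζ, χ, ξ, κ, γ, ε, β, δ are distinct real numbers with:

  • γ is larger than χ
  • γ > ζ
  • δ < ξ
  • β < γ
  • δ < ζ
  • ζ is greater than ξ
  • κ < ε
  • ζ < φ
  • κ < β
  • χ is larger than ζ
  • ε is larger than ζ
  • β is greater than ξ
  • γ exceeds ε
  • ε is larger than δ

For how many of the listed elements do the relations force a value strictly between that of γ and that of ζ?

2

Chaining upward from ζ reaches: ε, φ, χ.
Chaining downward from γ reaches: δ, κ, ξ, β, ε, χ.
Strictly between ζ and γ are those in both lists: ε, χ — 2 elements.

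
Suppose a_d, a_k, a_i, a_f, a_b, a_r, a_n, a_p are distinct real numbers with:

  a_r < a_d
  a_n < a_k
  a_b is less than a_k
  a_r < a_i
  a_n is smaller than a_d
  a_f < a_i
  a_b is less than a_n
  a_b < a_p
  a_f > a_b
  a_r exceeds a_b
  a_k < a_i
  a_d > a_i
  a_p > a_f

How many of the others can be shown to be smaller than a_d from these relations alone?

6

Directly below a_d: a_n, a_r, a_i.
One step further: a_b, a_f, a_k (6 so far).
No other element is forced below a_d by the given relations, so the count is 6.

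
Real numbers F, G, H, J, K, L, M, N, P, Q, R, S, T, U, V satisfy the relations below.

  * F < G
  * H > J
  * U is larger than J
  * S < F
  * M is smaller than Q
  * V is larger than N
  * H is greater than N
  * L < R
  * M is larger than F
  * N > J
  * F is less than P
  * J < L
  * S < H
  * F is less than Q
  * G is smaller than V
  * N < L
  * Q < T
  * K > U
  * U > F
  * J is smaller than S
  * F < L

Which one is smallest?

J

Chaining upward from J: directly above it, S, N, L, H, U; then F, K, R, V; then G, M, P, Q; then T.
That covers every other element, and nothing is given below J, so J is the smallest.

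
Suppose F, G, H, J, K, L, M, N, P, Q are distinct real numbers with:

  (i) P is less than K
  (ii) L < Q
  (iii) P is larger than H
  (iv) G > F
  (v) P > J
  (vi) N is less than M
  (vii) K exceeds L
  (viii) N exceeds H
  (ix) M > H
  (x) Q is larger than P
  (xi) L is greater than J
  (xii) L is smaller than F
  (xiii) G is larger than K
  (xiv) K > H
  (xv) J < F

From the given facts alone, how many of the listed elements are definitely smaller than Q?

4

From Q the given relations immediately reach P, L.
From those, H, J — 4 in total.
Nothing else is reachable below Q; 4 in all.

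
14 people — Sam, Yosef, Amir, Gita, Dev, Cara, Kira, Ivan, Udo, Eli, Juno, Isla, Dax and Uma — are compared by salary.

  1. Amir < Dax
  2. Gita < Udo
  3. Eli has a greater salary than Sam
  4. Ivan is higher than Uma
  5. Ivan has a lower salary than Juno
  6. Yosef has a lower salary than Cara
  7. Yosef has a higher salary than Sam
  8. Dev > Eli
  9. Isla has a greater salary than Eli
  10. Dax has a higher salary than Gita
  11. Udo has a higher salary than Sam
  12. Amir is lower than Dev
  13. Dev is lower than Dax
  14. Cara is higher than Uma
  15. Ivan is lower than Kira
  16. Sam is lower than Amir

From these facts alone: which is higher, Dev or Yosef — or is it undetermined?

Following every chain through Dev: above Dev we get Dax; below Dev we get Sam, Amir, Eli.
Yosef is not reached, and no chain runs the other way from Yosef to Dev.
So the given relations leave the order of Dev and Yosef undetermined.

undetermined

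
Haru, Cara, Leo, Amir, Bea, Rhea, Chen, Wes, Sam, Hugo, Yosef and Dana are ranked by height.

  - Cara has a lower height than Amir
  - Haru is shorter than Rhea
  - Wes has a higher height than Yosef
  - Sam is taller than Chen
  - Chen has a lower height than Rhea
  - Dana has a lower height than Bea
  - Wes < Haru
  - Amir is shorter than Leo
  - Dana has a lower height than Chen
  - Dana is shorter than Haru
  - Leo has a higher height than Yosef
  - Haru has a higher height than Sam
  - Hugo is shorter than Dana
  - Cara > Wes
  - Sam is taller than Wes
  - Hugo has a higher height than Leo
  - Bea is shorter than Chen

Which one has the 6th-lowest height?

The consecutive relations fix a unique order: Yosef < Wes < Cara < Amir < Leo < Hugo < Dana < Bea < Chen < Sam < Haru < Rhea.
The 6th smallest is Hugo.

Hugo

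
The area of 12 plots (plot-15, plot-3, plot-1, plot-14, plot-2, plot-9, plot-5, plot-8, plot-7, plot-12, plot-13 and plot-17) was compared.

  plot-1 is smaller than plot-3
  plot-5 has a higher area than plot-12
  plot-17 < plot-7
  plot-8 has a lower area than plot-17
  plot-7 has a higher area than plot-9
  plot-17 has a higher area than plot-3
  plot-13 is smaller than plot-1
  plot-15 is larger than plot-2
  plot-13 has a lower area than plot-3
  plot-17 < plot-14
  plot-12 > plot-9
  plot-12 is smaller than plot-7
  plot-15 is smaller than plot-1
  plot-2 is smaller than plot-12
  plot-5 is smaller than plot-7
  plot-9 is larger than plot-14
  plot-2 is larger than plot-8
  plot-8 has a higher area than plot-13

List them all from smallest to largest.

Each adjacent pair is fixed by a given relation: plot-13 < plot-8; plot-8 < plot-2; plot-2 < plot-15; plot-15 < plot-1; plot-1 < plot-3; plot-3 < plot-17; plot-17 < plot-14; plot-14 < plot-9; plot-9 < plot-12; plot-12 < plot-5; plot-5 < plot-7. Chaining them end to end gives the full order.

plot-13 < plot-8 < plot-2 < plot-15 < plot-1 < plot-3 < plot-17 < plot-14 < plot-9 < plot-12 < plot-5 < plot-7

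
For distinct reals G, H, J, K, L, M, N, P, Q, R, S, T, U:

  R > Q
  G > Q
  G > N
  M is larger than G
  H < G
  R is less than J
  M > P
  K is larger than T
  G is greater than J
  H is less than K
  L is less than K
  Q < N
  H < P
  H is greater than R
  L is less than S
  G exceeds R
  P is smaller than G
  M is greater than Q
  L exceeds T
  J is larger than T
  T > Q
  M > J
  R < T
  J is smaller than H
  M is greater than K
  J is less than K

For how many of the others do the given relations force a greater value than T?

The elements the relations force above T are L, J, H, K, S, P, G, M — no chain reaches any other.
That is 8.

8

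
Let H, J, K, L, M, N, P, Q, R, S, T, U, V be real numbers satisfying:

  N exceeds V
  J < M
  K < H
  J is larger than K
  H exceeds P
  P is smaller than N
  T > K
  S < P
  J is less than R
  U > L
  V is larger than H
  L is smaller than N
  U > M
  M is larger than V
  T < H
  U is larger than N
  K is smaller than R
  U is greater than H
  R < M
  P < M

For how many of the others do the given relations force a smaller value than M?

8

The elements the relations force below M are S, K, P, J, T, H, V, R — no chain reaches any other.
That is 8.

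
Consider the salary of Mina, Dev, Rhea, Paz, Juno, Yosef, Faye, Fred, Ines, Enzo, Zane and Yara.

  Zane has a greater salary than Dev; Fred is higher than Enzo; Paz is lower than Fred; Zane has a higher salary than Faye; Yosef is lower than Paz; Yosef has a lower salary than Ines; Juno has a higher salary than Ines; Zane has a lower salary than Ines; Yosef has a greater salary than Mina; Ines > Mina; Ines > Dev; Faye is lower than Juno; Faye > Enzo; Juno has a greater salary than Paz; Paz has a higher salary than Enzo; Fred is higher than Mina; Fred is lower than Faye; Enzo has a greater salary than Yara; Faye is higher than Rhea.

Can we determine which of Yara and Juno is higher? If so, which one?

Juno

Yara < Enzo and Enzo < Paz give Yara < Paz.
With Paz < Fred: Yara < Enzo < Paz < Fred.
With Fred < Faye: Yara < Enzo < Paz < Fred < Faye.
With Faye < Zane: Yara < Enzo < Paz < Fred < Faye < Zane.
Then Zane < Ines extends the chain to Ines.
With Ines < Juno: Yara < Enzo < Paz < Fred < Faye < Zane < Ines < Juno.
So Juno is higher.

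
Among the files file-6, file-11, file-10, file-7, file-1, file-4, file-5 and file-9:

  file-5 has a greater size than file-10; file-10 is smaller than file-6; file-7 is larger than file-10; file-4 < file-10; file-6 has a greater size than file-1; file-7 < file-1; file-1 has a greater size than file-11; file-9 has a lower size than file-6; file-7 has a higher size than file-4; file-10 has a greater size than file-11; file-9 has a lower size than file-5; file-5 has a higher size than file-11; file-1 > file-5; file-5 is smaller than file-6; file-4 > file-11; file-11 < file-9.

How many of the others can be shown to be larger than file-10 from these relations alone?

From file-10 the given relations immediately reach file-5, file-7, file-6.
From those, file-1 — 4 in total.
No other element is forced above file-10 by the given relations, so the count is 4.

4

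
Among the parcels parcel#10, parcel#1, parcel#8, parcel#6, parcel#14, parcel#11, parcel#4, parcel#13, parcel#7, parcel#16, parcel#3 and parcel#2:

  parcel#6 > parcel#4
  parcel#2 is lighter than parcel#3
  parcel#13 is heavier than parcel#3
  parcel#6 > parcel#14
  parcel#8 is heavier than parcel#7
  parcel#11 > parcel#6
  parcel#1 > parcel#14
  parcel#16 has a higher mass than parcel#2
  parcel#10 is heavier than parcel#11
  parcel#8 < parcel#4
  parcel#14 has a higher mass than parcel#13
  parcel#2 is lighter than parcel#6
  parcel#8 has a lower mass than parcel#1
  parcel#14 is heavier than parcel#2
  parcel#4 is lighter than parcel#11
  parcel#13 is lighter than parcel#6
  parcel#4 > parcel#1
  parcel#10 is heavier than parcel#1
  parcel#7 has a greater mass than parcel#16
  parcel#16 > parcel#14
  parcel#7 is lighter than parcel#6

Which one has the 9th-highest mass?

The consecutive relations fix a unique order: parcel#2 < parcel#3 < parcel#13 < parcel#14 < parcel#16 < parcel#7 < parcel#8 < parcel#1 < parcel#4 < parcel#6 < parcel#11 < parcel#10.
Counting 9 from the largest end gives parcel#14.

parcel#14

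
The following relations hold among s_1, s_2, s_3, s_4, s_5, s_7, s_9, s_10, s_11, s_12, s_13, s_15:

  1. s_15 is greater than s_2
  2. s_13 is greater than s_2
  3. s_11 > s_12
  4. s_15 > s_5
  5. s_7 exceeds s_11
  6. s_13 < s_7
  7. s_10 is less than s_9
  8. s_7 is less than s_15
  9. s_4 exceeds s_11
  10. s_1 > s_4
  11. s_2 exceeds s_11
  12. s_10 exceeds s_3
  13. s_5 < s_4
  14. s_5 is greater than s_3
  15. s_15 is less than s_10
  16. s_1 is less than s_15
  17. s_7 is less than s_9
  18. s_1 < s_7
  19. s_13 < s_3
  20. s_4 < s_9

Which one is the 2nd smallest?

s_11

Piecing the relations together gives one ordering: s_12 < s_11 < s_2 < s_13 < s_3 < s_5 < s_4 < s_1 < s_7 < s_15 < s_10 < s_9.
The 2nd smallest is s_11.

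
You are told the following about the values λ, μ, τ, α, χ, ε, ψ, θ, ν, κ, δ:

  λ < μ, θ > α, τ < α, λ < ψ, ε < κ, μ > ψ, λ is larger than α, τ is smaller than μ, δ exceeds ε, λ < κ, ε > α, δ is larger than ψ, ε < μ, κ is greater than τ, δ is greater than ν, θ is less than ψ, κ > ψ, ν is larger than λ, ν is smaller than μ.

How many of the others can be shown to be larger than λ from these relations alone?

5

From λ the given relations immediately reach ψ, κ, ν, μ.
From those, δ — 5 in total.
No other element is forced above λ by the given relations, so the count is 5.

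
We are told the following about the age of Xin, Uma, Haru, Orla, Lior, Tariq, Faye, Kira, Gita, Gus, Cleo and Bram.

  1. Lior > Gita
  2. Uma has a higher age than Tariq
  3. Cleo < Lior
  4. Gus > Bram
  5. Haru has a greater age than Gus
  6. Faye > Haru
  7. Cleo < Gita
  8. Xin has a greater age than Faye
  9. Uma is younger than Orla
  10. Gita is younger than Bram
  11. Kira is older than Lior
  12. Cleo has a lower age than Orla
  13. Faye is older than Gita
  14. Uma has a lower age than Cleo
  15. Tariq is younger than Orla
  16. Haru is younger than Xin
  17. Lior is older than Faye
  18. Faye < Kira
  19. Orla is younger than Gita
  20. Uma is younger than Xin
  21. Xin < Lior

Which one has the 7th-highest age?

Piecing the relations together gives one ordering: Tariq < Uma < Cleo < Orla < Gita < Bram < Gus < Haru < Faye < Xin < Lior < Kira.
The 7th largest is Bram.

Bram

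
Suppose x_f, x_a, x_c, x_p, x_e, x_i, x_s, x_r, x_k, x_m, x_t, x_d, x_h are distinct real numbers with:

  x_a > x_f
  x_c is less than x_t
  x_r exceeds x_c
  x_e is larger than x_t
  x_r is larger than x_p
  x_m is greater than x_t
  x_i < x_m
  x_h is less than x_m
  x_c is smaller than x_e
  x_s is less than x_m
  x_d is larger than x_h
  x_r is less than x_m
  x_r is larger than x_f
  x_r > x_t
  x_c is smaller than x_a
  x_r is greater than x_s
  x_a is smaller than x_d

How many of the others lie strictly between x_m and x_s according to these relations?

1

The relations place x_s below x_m. An element lies strictly between them when it is forced above x_s and also forced below x_m.
Above x_s: {x_r}. Below x_m: {x_c, x_t, x_f, x_h, x_p, x_i, x_r}.
Intersection: {x_r} — 1.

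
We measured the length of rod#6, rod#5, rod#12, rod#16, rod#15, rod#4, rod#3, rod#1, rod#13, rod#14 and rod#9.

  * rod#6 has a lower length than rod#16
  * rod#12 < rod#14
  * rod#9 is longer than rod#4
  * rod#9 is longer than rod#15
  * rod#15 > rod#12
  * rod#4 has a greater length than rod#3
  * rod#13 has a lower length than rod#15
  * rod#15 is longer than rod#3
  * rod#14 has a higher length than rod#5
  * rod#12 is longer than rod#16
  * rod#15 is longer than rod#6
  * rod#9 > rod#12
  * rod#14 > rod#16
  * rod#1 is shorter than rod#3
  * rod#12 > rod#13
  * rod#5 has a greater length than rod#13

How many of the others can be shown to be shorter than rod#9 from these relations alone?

Directly below rod#9: rod#12, rod#15, rod#4.
One step further: rod#13, rod#6, rod#16, rod#3 (7 so far).
One step further: rod#1 (8 so far).
No other element is forced below rod#9 by the given relations, so the count is 8.

8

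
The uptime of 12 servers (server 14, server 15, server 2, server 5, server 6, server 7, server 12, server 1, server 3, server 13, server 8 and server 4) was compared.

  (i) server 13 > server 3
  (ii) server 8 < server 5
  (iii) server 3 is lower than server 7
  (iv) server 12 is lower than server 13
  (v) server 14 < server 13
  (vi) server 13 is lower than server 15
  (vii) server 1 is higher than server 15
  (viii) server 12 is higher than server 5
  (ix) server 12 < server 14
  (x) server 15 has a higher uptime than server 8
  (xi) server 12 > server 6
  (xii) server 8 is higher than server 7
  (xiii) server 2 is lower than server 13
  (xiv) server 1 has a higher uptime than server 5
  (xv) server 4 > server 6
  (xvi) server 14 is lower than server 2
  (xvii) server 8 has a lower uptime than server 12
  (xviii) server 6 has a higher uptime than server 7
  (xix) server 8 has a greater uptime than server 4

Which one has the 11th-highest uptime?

server 7

Piecing the relations together gives one ordering: server 3 < server 7 < server 6 < server 4 < server 8 < server 5 < server 12 < server 14 < server 2 < server 13 < server 15 < server 1.
Counting 11 from the largest end gives server 7.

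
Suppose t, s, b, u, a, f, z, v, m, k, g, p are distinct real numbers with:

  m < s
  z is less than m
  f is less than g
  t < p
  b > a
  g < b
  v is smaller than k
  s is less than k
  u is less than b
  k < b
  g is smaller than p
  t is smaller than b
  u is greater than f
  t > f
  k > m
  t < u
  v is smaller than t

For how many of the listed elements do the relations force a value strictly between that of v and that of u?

Chaining upward from v reaches: t, p, k, b.
Chaining downward from u reaches: f, t.
Strictly between v and u are those in both lists: t — 1 element.

1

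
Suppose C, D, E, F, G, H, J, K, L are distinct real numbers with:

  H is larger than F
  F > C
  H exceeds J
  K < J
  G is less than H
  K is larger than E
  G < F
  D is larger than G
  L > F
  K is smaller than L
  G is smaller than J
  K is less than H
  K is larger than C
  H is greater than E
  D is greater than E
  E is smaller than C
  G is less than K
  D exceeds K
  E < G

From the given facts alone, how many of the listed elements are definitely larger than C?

6

The elements the relations force above C are F, K, J, H, L, D — no chain reaches any other.
That is 6.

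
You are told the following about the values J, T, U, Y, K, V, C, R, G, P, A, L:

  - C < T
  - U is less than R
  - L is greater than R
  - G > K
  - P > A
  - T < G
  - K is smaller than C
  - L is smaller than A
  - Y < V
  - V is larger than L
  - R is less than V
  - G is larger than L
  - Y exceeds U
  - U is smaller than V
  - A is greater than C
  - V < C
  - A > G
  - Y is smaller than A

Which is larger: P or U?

U < Y < V < C < T < G < A < P, by transitivity through Y, V, C, T, G, A.
So U < P; P is the larger of the two.

P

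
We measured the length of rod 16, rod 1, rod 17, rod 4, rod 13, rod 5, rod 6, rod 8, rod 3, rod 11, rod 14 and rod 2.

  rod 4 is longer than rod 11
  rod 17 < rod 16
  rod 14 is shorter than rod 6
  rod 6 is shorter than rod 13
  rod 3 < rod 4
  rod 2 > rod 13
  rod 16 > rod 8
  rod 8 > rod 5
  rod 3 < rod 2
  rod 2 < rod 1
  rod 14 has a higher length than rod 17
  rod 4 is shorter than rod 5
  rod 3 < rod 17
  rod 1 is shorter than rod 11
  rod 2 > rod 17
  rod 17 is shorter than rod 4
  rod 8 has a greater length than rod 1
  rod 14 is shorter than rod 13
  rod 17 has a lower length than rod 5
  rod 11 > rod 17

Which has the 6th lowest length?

The consecutive relations fix a unique order: rod 3 < rod 17 < rod 14 < rod 6 < rod 13 < rod 2 < rod 1 < rod 11 < rod 4 < rod 5 < rod 8 < rod 16.
Counting 6 from the smallest end gives rod 2.

rod 2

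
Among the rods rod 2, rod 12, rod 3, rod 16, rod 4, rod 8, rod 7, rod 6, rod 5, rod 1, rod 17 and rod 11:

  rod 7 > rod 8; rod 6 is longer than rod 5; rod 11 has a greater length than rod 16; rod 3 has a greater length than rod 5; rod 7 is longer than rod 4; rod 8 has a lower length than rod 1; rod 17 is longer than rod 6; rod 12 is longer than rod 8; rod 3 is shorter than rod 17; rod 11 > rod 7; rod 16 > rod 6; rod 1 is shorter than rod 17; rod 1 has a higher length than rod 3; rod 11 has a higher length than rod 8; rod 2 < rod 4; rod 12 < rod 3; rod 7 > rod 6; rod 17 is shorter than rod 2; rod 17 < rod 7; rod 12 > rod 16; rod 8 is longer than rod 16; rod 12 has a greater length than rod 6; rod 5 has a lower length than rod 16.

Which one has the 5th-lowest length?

Piecing the relations together gives one ordering: rod 5 < rod 6 < rod 16 < rod 8 < rod 12 < rod 3 < rod 1 < rod 17 < rod 2 < rod 4 < rod 7 < rod 11.
The 5th smallest is rod 12.

rod 12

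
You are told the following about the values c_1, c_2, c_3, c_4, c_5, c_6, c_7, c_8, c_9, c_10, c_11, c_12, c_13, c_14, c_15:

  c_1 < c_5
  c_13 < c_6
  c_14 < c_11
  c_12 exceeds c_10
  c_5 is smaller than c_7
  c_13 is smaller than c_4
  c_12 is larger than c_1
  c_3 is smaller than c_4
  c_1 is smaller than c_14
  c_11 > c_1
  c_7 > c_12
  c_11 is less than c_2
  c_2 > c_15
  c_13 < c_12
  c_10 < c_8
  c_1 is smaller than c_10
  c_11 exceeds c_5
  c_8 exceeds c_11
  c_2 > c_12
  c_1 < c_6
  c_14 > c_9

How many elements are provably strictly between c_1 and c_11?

2

Chaining upward from c_1 reaches: c_10, c_6, c_5, c_14, c_12, c_2, c_8, c_7.
Chaining downward from c_11 reaches: c_9, c_5, c_14.
Strictly between c_1 and c_11 are those in both lists: c_5, c_14 — 2 elements.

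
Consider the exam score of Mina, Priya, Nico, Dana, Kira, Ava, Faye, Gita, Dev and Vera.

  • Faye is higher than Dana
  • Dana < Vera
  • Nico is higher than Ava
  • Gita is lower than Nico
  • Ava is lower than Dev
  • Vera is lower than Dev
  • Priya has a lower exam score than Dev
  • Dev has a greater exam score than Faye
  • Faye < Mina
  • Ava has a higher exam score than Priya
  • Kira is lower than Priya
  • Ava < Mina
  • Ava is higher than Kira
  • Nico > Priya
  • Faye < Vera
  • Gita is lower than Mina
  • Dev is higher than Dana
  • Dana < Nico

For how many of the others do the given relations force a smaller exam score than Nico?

Directly below Nico: Dana, Priya, Gita, Ava.
One step further: Kira (5 so far).
Nothing else is reachable below Nico; 5 in all.

5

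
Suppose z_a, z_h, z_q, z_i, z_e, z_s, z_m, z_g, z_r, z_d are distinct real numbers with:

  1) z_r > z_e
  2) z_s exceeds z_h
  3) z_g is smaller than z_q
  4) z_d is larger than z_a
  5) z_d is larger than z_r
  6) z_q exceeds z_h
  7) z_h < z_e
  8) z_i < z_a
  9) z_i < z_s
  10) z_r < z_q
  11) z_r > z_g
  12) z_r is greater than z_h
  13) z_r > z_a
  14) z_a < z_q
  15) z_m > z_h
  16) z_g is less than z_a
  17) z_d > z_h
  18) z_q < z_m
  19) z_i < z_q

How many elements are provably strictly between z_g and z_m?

Chaining upward from z_g reaches: z_a, z_r, z_d, z_q.
Chaining downward from z_m reaches: z_h, z_i, z_e, z_a, z_r, z_q.
Strictly between z_g and z_m are those in both lists: z_a, z_r, z_q — 3 elements.

3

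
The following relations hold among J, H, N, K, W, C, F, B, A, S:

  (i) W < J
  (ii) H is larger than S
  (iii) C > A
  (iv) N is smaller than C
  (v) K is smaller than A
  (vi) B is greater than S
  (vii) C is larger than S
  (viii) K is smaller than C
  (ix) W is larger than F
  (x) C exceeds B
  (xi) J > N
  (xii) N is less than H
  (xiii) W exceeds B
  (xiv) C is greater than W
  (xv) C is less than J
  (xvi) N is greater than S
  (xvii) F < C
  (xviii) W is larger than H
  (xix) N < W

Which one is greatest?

J

F is not greatest since F < C; S is not greatest since S < B; B is not greatest since B < C; K is not greatest since K < A; N is not greatest since N < J; H is not greatest since H < W; A is not greatest since A < C; W is not greatest since W < J; C is not greatest since C < J.
Only J has nothing above it, so J is the greatest.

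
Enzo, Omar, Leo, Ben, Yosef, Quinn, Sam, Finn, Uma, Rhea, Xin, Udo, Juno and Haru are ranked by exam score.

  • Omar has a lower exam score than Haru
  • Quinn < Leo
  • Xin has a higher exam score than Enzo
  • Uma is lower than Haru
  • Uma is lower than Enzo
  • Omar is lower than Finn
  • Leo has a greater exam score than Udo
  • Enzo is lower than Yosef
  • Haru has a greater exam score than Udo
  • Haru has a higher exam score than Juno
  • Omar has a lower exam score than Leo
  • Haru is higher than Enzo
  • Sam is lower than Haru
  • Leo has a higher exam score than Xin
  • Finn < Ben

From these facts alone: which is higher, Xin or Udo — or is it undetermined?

undetermined

Following every chain through Udo: above Udo we get Haru, Leo.
Xin is not reached, and no chain runs the other way from Xin to Udo.
So the given relations leave the order of Udo and Xin undetermined.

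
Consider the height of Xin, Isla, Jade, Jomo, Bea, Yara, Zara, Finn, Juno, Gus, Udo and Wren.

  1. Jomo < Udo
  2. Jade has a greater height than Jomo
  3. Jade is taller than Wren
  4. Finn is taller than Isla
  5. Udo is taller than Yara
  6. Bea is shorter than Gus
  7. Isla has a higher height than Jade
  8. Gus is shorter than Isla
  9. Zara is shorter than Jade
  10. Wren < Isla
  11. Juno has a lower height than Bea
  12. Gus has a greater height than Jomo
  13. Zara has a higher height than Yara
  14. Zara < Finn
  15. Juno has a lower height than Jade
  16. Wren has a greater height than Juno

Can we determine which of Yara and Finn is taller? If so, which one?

Yara < Zara < Jade < Isla < Finn, by transitivity through Zara, Jade, Isla.
So Finn is taller.

Finn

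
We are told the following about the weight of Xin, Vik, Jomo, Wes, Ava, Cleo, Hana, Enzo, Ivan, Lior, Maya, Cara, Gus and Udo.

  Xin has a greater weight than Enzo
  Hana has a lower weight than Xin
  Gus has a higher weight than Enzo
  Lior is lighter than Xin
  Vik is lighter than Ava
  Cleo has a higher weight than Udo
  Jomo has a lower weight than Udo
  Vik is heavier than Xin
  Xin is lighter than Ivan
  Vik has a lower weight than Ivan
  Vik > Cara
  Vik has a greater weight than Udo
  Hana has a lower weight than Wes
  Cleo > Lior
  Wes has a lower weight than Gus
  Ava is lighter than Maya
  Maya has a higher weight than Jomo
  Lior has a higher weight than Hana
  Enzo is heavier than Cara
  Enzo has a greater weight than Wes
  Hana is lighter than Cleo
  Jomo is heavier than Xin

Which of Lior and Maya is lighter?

Lior < Xin and Xin < Jomo give Lior < Jomo.
Then Jomo < Udo extends the chain to Udo.
Then Udo < Vik extends the chain to Vik.
Then Vik < Ava extends the chain to Ava.
Then Ava < Maya extends the chain to Maya.
So Lior < Maya; Lior is the lighter of the two.

Lior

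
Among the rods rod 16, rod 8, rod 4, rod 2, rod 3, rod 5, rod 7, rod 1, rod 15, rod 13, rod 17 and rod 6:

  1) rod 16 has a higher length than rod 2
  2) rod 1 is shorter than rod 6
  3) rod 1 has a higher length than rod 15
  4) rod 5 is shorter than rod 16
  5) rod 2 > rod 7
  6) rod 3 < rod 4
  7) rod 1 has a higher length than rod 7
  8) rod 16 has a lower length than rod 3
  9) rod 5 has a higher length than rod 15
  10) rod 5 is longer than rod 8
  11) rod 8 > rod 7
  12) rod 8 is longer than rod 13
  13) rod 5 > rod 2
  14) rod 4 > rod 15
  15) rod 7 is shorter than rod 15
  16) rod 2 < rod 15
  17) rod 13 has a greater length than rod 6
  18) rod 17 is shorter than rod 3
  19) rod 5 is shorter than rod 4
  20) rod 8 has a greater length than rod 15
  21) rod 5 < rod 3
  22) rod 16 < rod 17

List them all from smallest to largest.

Each adjacent pair is fixed by a given relation: rod 7 < rod 2; rod 2 < rod 15; rod 15 < rod 1; rod 1 < rod 6; rod 6 < rod 13; rod 13 < rod 8; rod 8 < rod 5; rod 5 < rod 16; rod 16 < rod 17; rod 17 < rod 3; rod 3 < rod 4. Chaining them end to end gives the full order.

rod 7 < rod 2 < rod 15 < rod 1 < rod 6 < rod 13 < rod 8 < rod 5 < rod 16 < rod 17 < rod 3 < rod 4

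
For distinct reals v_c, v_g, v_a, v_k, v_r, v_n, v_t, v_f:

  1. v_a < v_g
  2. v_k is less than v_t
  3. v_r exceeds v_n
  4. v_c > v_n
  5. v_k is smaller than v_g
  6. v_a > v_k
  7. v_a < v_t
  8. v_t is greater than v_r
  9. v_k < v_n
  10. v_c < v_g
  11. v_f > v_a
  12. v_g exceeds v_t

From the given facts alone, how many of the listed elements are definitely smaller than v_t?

4

Directly below v_t: v_k, v_a, v_r.
One step further: v_n (4 so far).
No other element is forced below v_t by the given relations, so the count is 4.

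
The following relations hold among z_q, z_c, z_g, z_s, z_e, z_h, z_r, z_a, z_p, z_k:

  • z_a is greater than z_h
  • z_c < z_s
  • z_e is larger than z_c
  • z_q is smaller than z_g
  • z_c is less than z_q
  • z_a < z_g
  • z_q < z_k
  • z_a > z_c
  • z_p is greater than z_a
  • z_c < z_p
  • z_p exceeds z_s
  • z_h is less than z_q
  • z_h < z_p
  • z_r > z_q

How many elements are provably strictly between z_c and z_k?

1

Chaining upward from z_c reaches: z_e, z_a, z_q, z_s, z_g, z_r, z_p.
Chaining downward from z_k reaches: z_h, z_q.
Strictly between z_c and z_k are those in both lists: z_q — 1 element.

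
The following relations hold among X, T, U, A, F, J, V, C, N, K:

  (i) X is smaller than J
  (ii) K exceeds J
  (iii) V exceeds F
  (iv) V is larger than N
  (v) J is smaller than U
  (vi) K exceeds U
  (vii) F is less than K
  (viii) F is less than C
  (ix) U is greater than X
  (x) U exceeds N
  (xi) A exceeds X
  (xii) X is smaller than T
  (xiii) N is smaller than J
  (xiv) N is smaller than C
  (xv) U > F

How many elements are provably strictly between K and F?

1

The relations place F below K. An element lies strictly between them when it is forced above F and also forced below K.
Above F: {U, V, C}. Below K: {X, N, J, U}.
Intersection: {U} — 1.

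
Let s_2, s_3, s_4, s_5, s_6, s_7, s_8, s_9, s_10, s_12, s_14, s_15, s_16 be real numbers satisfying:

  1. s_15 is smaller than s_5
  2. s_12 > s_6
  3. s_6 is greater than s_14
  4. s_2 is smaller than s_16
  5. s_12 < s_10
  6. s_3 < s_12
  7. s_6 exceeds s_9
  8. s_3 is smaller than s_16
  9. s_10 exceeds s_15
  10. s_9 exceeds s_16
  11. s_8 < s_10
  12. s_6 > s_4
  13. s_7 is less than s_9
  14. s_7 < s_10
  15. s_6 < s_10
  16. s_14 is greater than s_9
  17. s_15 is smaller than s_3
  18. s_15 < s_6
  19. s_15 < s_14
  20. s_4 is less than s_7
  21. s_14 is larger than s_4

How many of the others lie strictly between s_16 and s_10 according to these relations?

The relations place s_16 below s_10. An element lies strictly between them when it is forced above s_16 and also forced below s_10.
Above s_16: {s_9, s_14, s_6, s_12}. Below s_10: {s_15, s_4, s_3, s_7, s_2, s_9, s_14, s_6, s_8, s_12}.
Intersection: {s_9, s_14, s_6, s_12} — 4.

4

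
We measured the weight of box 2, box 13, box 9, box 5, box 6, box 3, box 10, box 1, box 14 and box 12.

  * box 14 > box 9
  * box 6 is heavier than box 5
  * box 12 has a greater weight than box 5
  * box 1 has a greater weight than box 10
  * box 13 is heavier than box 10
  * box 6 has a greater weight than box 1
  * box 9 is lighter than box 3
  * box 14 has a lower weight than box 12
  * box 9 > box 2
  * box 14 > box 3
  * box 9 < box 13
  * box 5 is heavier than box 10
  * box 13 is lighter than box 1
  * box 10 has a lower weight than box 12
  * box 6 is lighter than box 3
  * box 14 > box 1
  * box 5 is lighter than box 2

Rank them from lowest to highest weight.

box 10 < box 5 < box 2 < box 9 < box 13 < box 1 < box 6 < box 3 < box 14 < box 12

Each adjacent pair is fixed by a given relation: box 10 < box 5; box 5 < box 2; box 2 < box 9; box 9 < box 13; box 13 < box 1; box 1 < box 6; box 6 < box 3; box 3 < box 14; box 14 < box 12. Chaining them end to end gives the full order.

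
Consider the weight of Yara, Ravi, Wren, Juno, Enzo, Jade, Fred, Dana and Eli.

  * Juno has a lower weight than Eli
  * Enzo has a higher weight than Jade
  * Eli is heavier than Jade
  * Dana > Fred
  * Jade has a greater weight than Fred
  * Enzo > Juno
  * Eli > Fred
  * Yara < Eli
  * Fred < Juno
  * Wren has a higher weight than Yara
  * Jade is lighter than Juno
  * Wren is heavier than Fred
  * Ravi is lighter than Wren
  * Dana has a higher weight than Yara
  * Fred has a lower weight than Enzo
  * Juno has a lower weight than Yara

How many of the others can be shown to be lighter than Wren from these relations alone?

5

Directly below Wren: Ravi, Fred, Yara.
One step further: Juno (4 so far).
One step further: Jade (5 so far).
Nothing else is reachable below Wren; 5 in all.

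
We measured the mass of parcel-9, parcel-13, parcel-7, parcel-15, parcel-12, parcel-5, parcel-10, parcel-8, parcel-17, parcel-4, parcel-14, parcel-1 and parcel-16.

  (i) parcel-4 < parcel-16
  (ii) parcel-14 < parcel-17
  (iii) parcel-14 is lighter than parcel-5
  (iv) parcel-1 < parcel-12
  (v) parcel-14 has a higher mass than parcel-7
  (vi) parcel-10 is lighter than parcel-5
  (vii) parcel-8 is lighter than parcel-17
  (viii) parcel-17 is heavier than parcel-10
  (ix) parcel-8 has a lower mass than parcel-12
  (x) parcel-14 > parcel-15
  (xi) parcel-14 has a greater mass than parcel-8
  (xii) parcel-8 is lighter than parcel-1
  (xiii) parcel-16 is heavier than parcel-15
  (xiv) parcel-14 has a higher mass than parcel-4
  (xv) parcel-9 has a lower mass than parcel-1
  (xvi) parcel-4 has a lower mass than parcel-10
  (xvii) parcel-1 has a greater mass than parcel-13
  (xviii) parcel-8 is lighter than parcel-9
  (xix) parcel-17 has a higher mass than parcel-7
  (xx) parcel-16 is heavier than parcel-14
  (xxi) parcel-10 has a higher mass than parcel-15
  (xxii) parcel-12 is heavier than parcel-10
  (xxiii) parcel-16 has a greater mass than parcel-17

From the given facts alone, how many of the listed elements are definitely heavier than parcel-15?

6

From parcel-15 the given relations immediately reach parcel-10, parcel-14, parcel-16.
From those, parcel-5, parcel-17, parcel-12 — 6 in total.
Nothing else is reachable above parcel-15; 6 in all.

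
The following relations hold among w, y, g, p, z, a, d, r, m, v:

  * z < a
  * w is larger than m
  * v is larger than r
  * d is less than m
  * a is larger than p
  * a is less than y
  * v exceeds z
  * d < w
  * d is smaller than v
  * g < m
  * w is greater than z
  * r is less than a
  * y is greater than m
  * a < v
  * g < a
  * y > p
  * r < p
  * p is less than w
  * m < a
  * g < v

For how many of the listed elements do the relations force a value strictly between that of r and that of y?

2

Chaining upward from r reaches: p, a, v, w.
Chaining downward from y reaches: z, p, g, d, m, a.
Strictly between r and y are those in both lists: p, a — 2 elements.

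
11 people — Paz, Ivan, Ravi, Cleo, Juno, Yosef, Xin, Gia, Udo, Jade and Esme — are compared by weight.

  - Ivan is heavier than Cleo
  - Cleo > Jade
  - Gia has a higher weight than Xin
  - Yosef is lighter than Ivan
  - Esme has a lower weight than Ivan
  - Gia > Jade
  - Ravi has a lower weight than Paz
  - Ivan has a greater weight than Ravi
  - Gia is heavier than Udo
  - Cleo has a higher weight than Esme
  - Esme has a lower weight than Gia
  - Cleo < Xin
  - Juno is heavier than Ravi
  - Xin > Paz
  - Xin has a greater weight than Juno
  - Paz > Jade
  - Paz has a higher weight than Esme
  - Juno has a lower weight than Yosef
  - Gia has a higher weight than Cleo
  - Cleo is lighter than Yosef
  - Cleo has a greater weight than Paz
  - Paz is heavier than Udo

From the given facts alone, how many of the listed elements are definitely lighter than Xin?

From Xin the given relations immediately reach Paz, Cleo, Juno.
From those, Jade, Esme, Ravi, Udo — 7 in total.
Nothing else is reachable below Xin; 7 in all.

7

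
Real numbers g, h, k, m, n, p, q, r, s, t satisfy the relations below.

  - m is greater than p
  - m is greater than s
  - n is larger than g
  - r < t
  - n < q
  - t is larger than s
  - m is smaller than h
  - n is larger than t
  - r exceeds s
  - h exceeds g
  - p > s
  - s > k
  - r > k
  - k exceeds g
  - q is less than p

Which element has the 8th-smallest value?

p

The consecutive relations fix a unique order: g < k < s < r < t < n < q < p < m < h.
The 8th smallest is p.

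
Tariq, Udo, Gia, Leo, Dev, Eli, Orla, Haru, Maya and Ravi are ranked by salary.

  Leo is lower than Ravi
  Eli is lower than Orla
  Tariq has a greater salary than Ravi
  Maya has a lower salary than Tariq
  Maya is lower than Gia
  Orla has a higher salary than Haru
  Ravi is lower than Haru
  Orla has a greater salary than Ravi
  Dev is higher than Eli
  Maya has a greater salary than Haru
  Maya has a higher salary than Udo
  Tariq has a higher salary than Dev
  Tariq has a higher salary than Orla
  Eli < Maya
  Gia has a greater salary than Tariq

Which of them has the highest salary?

Chaining downward from Gia: directly below it, Maya, Tariq; then Eli, Ravi, Haru, Udo, Orla, Dev; then Leo.
That covers every other element, and nothing is given above Gia, so Gia is the highest salary.

Gia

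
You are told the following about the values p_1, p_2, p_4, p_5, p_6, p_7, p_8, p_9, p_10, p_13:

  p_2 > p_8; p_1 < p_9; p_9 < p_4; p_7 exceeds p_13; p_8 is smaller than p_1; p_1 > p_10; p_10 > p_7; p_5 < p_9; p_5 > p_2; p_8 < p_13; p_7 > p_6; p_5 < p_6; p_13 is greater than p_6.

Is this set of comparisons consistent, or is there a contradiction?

consistent

Every relation is compatible with p_8 < p_2 < p_5 < p_6 < p_13 < p_7 < p_10 < p_1 < p_9 < p_4; the set is consistent.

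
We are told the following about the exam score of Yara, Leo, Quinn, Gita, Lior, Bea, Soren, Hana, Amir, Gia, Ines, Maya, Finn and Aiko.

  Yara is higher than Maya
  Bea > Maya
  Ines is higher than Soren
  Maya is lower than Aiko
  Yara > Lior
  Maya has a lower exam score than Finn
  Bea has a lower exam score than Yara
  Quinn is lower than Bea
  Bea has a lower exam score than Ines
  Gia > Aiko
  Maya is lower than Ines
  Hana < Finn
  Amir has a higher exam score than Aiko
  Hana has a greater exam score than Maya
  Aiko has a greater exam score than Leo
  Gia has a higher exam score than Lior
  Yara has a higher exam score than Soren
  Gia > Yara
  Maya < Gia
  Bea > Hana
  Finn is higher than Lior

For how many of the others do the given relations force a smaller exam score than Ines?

5

The elements the relations force below Ines are Soren, Quinn, Maya, Hana, Bea — no chain reaches any other.
That is 5.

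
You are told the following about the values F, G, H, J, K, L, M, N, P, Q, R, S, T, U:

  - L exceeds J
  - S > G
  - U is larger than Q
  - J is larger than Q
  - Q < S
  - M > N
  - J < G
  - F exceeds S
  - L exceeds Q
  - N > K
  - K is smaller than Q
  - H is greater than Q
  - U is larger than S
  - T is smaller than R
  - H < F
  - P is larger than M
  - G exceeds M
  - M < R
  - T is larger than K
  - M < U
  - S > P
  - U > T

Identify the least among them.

K

T is not least since K < T; Q is not least since K < Q; N is not least since K < N; J is not least since Q < J; L is not least since Q < L; M is not least since N < M; G is not least since M < G; P is not least since M < P; H is not least since Q < H; R is not least since M < R; S is not least since Q < S; F is not least since H < F; U is not least since S < U.
Only K has nothing below it, so K is the least.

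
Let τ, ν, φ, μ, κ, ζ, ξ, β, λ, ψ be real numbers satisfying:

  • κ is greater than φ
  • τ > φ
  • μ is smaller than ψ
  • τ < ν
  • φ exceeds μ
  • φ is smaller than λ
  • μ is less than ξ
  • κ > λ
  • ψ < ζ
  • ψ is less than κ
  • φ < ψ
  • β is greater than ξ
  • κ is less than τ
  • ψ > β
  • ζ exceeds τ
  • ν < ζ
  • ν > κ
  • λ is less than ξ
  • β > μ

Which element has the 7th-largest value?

ξ

Piecing the relations together gives one ordering: μ < φ < λ < ξ < β < ψ < κ < τ < ν < ζ.
Counting 7 from the largest end gives ξ.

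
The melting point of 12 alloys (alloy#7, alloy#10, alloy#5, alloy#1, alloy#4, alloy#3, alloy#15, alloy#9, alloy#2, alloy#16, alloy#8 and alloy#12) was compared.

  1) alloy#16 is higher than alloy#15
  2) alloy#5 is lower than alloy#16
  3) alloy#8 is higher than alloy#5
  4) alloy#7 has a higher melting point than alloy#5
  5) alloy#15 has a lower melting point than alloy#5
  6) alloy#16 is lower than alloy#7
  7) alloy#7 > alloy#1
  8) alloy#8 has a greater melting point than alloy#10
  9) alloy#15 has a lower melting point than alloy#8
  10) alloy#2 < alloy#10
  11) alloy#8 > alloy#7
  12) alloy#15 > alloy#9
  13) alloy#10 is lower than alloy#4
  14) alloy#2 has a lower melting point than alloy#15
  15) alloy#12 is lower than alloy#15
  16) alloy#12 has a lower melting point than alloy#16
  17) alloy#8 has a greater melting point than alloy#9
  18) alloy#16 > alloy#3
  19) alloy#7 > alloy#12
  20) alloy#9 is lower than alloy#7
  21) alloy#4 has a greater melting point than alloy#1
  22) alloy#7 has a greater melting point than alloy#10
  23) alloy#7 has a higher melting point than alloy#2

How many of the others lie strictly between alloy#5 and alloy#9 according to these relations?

1

The relations place alloy#9 below alloy#5. An element lies strictly between them when it is forced above alloy#9 and also forced below alloy#5.
Above alloy#9: {alloy#15, alloy#16, alloy#7, alloy#8}. Below alloy#5: {alloy#2, alloy#12, alloy#15}.
Intersection: {alloy#15} — 1.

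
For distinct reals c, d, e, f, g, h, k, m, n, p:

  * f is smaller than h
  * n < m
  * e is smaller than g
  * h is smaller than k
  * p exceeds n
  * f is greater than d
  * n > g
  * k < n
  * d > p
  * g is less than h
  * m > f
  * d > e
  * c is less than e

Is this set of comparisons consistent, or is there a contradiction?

inconsistent

We have f < h stated directly, yet also h < k < n < p < d < f by chaining the others — so h < f. Contradiction.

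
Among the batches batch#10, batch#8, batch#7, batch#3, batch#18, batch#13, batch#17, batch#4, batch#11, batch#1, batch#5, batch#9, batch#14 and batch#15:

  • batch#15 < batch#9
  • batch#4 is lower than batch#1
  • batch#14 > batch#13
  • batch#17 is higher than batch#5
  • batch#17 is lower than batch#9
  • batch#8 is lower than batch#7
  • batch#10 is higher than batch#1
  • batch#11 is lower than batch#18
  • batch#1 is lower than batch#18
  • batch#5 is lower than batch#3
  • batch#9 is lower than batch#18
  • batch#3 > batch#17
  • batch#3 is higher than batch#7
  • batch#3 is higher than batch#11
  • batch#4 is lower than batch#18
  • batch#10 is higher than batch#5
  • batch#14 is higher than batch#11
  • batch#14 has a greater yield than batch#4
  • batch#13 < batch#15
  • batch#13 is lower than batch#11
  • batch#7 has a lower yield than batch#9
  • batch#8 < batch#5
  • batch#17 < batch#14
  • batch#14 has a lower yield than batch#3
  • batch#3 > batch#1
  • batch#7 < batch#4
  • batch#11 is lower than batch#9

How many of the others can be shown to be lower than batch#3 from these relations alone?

Directly below batch#3: batch#7, batch#5, batch#11, batch#1, batch#17, batch#14.
One step further: batch#13, batch#8, batch#4 (9 so far).
Nothing else is reachable below batch#3; 9 in all.

9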